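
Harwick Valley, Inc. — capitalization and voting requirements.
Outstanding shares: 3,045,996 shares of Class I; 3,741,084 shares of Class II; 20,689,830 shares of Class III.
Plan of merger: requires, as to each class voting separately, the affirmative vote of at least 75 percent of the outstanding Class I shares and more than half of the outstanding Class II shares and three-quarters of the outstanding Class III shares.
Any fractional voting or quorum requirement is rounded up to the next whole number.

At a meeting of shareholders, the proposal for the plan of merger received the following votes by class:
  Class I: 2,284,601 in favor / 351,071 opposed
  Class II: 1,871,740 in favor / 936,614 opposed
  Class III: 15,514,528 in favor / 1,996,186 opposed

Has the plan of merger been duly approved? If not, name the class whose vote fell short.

Class I: 3/4 of 3045996 = 2284497; 2,284,497 required, 2,284,601 in favor — approved.
Class II: a majority of 3741084 is 1870543; 1,870,543 required, 1,871,740 in favor — approved.
Class III: 3/4 of 20689830 = 15517372.50, rounded up to 15517373; 15,517,373 required, 15,514,528 in favor — not approved.

Not approved — the Class III shares did not give the required vote.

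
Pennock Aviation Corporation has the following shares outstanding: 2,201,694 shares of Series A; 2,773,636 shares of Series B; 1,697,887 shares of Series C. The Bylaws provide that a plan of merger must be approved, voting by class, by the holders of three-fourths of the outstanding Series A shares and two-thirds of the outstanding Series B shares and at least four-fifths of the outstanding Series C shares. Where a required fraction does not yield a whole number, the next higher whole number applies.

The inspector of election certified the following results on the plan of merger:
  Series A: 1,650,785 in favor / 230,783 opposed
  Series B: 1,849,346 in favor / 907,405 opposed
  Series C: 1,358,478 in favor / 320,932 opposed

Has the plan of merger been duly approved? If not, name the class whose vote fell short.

Series A: 3/4 of 2201694 = 1651270.50, rounded up to 1651271; 1,651,271 required, 1,650,785 in favor — not approved.
Series B: 2/3 of 2773636 = 1849090.67, rounded up to 1849091; 1,849,091 required, 1,849,346 in favor — approved.
Series C: 4/5 of 1697887 = 1358309.60, rounded up to 1358310; 1,358,310 required, 1,358,478 in favor — approved.

Not approved — the Series A shares did not give the required vote.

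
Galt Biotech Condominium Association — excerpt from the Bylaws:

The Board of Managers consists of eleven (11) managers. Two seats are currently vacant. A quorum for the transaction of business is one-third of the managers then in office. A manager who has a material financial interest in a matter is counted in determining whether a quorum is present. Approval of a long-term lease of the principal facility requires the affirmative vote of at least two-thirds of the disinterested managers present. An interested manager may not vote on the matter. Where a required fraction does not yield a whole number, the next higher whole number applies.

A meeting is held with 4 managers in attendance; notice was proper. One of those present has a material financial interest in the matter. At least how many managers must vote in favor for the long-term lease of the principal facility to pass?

2

The long-term lease of the principal facility requires two-thirds of the disinterested managers present (4 − 1 = 3).
2/3 of 3 = 2.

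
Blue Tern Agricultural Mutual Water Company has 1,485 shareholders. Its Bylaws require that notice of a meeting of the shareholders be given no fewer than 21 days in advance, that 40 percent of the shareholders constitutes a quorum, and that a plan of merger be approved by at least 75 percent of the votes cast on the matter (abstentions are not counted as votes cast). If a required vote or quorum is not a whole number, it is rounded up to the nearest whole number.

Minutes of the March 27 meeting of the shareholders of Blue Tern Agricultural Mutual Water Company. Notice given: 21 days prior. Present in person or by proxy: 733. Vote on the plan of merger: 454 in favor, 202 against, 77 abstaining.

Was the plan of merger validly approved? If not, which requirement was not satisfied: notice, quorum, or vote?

Invalid — vote requirement not satisfied.

Notice: 21 days given; 21 required. Satisfied.
Quorum: 40% of 1,485 = 594; 733 present. Satisfied.
Vote: requires three-fourths of the votes cast (733 − 77 abstaining = 656); 3/4 of 656 = 492, so 492 needed; 454 in favor. Not satisfied.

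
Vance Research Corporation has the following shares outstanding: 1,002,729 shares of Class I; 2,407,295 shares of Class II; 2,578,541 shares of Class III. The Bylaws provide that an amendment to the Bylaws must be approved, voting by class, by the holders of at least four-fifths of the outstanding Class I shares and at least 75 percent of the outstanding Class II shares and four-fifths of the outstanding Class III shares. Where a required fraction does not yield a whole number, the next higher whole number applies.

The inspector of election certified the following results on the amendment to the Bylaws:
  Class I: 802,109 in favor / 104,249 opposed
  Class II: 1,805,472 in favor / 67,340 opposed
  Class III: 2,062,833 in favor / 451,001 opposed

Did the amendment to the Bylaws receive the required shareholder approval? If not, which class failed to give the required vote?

Class I: 4/5 of 1002729 = 802183.20, rounded up to 802184; 802,184 required, 802,109 in favor — not approved.
Class II: 3/4 of 2407295 = 1805471.25, rounded up to 1805472; 1,805,472 required, 1,805,472 in favor — approved.
Class III: 4/5 of 2578541 = 2062832.80, rounded up to 2062833; 2,062,833 required, 2,062,833 in favor — approved.

Not approved — the Class I shares did not give the required vote.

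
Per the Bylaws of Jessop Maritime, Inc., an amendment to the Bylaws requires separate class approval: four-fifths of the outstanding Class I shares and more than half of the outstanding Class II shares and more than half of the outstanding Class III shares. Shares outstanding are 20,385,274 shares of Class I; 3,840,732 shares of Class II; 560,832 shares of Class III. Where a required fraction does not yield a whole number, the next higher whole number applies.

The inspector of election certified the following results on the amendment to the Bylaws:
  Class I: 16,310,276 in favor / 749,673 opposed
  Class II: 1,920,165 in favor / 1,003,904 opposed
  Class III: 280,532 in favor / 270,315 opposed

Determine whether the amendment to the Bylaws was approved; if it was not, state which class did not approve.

Class I: 4/5 of 20385274 = 16308219.20, rounded up to 16308220; 16,308,220 required, 16,310,276 in favor — approved.
Class II: a majority of 3840732 is 1920367; 1,920,367 required, 1,920,165 in favor — not approved.
Class III: a majority of 560832 is 280417; 280,417 required, 280,532 in favor — approved.

Not approved — the Class II shares did not give the required vote.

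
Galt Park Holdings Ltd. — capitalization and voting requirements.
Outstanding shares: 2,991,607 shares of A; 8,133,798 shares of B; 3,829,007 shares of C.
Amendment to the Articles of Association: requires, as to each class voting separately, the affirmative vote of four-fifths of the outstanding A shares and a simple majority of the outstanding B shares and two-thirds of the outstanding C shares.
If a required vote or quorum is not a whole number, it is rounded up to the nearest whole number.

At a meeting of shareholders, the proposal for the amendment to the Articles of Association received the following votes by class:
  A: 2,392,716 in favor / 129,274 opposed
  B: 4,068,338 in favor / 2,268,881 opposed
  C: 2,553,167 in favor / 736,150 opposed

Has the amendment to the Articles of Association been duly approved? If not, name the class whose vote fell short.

A: 4/5 of 2991607 = 2393285.60, rounded up to 2393286; 2,393,286 required, 2,392,716 in favor — not approved.
B: a majority of 8133798 is 4066900; 4,066,900 required, 4,068,338 in favor — approved.
C: 2/3 of 3829007 = 2552671.33, rounded up to 2552672; 2,552,672 required, 2,553,167 in favor — approved.

Not approved — the A shares did not give the required vote.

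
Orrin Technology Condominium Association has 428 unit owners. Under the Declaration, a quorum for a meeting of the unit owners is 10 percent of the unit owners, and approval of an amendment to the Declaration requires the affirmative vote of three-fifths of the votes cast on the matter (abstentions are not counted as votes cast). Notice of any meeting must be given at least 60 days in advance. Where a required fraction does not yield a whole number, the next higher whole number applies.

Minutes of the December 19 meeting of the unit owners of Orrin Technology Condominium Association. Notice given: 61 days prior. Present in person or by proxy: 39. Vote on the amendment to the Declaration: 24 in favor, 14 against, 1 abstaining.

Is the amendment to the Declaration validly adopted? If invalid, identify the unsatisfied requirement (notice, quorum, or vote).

Notice: 61 days given; 60 required. Satisfied.
Quorum: 10% of 428 = 42.80, rounded up to 43; 39 present. Not satisfied.
Vote: requires three-fifths of the votes cast (39 − 1 abstaining = 38); 3/5 of 38 = 22.80, rounded up to 23, so 23 needed; 24 in favor. Satisfied.

Invalid — quorum requirement not satisfied.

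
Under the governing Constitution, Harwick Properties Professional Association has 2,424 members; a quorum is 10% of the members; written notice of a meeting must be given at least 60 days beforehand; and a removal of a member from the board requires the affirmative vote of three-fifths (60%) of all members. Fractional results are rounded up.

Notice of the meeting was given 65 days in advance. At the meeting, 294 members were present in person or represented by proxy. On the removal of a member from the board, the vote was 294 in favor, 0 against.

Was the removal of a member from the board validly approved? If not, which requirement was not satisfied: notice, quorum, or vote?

Invalid — vote requirement not satisfied.

Notice: 65 days given; 60 required. Satisfied.
Quorum: 10% of 2,424 = 242.40, rounded up to 243; 294 present. Satisfied.
Vote: requires three-fifths of all members (2,424); 3/5 of 2424 = 1454.40, rounded up to 1455, so 1,455 needed; 294 in favor. Not satisfied.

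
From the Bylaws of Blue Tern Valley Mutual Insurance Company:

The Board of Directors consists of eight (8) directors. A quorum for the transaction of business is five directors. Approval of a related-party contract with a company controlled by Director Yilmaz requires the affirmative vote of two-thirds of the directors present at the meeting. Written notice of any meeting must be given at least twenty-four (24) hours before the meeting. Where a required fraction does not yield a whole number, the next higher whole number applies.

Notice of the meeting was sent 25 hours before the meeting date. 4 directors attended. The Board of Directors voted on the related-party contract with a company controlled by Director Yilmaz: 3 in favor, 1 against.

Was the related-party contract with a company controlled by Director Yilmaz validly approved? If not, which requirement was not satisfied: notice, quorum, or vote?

Notice: 25 hours given; 24 required (25 ≥ 24). Satisfied.
Quorum: 4 present; quorum is 5. Not satisfied.
Vote: the related-party contract with a company controlled by Director Yilmaz requires two-thirds of the directors present (4). 2/3 of 4 = 2.67, rounded up to 3, so 3 affirmative votes are needed; 3 voted in favor. Satisfied. (Moot — without a quorum no business can be validly transacted.)

Invalid — quorum requirement not satisfied.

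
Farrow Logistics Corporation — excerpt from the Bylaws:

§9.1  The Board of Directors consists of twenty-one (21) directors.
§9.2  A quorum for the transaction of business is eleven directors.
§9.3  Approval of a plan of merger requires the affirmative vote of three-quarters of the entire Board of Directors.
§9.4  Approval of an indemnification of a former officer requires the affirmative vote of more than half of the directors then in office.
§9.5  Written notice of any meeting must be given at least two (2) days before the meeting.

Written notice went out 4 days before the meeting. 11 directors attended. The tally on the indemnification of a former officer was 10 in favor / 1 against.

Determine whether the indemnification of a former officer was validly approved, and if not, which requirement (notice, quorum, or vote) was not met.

Notice: 4 days given; 2 required (4 ≥ 2). Satisfied.
Quorum: 11 present; quorum is 11. Satisfied.
Vote: the indemnification of a former officer requires a majority of the directors then in office (21). A majority of 21 is 11, so 11 affirmative votes are needed; 10 voted in favor. Not satisfied.

Invalid — vote requirement not satisfied.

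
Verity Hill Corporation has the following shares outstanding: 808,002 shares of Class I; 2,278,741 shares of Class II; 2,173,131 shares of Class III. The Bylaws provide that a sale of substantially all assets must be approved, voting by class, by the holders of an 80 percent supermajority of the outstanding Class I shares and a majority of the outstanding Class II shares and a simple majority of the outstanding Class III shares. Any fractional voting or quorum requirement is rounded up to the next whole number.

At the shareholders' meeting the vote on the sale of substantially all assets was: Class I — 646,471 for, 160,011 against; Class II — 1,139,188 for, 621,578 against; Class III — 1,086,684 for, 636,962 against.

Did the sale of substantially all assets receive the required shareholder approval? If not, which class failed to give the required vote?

Not approved — the Class II shares did not give the required vote.

Class I: 4/5 of 808002 = 646401.60, rounded up to 646402; 646,402 required, 646,471 in favor — approved.
Class II: a majority of 2278741 is 1139371; 1,139,371 required, 1,139,188 in favor — not approved.
Class III: a majority of 2173131 is 1086566; 1,086,566 required, 1,086,684 in favor — approved.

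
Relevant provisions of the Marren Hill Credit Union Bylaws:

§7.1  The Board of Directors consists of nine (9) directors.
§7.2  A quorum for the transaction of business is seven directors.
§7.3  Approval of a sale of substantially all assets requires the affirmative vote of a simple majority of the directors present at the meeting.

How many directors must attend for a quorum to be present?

The quorum is fixed at 7.

7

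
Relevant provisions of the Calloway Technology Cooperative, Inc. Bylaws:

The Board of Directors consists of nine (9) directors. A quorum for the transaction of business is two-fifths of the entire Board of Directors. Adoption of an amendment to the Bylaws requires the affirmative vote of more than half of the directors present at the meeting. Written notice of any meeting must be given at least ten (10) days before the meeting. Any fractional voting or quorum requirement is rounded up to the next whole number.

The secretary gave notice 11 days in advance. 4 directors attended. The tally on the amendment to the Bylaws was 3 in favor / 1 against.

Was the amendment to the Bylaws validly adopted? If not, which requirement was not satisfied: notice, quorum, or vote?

Valid — all requirements satisfied.

Notice: 11 days given; 10 required (11 ≥ 10). Satisfied.
Quorum: 4 present; quorum is 4. Satisfied.
Vote: the amendment to the Bylaws requires a majority of the directors present (4). A majority of 4 is 3, so 3 affirmative votes are needed; 3 voted in favor. Satisfied.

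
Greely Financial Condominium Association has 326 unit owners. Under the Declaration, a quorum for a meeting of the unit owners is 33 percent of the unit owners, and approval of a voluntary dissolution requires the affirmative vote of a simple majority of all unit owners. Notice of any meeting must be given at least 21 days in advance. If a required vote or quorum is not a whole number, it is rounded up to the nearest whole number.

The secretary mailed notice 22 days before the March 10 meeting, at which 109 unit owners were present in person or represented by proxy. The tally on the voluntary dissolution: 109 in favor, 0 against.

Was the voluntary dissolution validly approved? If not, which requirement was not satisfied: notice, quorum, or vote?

Invalid — vote requirement not satisfied.

Notice: 22 days given; 21 required. Satisfied.
Quorum: 33% of 326 = 107.58, rounded up to 108; 109 present. Satisfied.
Vote: requires a majority of all unit owners (326); a majority of 326 is 164, so 164 needed; 109 in favor. Not satisfied.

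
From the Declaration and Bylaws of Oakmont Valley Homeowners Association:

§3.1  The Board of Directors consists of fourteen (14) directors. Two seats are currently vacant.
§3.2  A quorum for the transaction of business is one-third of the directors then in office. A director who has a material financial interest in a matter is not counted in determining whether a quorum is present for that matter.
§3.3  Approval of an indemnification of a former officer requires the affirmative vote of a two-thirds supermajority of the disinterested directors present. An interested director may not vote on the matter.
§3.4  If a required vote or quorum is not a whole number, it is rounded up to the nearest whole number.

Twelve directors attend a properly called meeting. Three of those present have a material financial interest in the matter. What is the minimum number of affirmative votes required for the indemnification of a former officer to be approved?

6

The indemnification of a former officer requires two-thirds of the disinterested directors present (12 − 3 = 9).
2/3 of 9 = 6.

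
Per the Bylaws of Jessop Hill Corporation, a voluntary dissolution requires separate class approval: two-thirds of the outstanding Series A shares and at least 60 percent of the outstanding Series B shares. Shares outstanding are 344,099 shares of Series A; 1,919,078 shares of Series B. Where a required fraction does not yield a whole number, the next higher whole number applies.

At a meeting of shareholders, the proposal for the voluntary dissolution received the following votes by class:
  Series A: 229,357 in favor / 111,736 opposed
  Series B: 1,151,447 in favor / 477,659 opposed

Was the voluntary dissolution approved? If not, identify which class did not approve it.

Not approved — the Series A shares did not give the required vote.

Series A: 2/3 of 344099 = 229399.33, rounded up to 229400; 229,400 required, 229,357 in favor — not approved.
Series B: 3/5 of 1919078 = 1151446.80, rounded up to 1151447; 1,151,447 required, 1,151,447 in favor — approved.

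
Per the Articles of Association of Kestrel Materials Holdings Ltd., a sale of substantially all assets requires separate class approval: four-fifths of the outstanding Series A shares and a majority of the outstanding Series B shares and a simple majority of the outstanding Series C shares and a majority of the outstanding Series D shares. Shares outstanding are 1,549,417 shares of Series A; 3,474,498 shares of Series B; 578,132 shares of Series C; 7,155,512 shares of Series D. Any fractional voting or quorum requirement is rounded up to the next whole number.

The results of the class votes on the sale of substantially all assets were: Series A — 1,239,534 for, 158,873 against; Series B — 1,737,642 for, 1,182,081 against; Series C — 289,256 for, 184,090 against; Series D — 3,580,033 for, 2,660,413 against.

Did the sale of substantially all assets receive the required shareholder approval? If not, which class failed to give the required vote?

Series A: 4/5 of 1549417 = 1239533.60, rounded up to 1239534; 1,239,534 required, 1,239,534 in favor — approved.
Series B: a majority of 3474498 is 1737250; 1,737,250 required, 1,737,642 in favor — approved.
Series C: a majority of 578132 is 289067; 289,067 required, 289,256 in favor — approved.
Series D: a majority of 7155512 is 3577757; 3,577,757 required, 3,580,033 in favor — approved.

Approved — every class gave the required vote.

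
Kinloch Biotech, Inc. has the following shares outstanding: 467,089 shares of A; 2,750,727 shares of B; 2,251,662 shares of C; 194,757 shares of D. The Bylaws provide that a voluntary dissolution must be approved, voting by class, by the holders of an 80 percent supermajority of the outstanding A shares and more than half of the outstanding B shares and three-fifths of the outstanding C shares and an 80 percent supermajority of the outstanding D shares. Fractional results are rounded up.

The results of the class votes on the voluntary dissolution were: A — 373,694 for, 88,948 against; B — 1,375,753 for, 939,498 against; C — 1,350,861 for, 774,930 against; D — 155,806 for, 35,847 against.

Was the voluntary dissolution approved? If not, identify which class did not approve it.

A: 4/5 of 467089 = 373671.20, rounded up to 373672; 373,672 required, 373,694 in favor — approved.
B: a majority of 2750727 is 1375364; 1,375,364 required, 1,375,753 in favor — approved.
C: 3/5 of 2251662 = 1350997.20, rounded up to 1350998; 1,350,998 required, 1,350,861 in favor — not approved.
D: 4/5 of 194757 = 155805.60, rounded up to 155806; 155,806 required, 155,806 in favor — approved.

Not approved — the C shares did not give the required vote.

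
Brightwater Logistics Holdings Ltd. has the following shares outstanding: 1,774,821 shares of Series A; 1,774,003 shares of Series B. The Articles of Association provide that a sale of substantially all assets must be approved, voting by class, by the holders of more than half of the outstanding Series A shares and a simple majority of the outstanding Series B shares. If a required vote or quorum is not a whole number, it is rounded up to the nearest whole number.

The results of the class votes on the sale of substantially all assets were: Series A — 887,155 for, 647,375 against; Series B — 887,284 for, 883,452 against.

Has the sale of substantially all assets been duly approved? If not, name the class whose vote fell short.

Not approved — the Series A shares did not give the required vote.

Series A: a majority of 1774821 is 887411; 887,411 required, 887,155 in favor — not approved.
Series B: a majority of 1774003 is 887002; 887,002 required, 887,284 in favor — approved.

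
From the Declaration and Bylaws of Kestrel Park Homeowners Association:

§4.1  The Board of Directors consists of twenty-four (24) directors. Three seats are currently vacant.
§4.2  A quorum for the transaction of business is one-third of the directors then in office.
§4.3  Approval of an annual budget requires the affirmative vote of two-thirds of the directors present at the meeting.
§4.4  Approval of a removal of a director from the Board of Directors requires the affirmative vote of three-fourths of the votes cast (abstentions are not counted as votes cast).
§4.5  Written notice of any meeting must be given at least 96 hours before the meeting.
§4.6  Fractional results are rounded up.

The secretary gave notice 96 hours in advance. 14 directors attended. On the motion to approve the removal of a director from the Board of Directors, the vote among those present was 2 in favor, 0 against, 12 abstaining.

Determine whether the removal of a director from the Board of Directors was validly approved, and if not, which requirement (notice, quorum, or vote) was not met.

Valid — all requirements satisfied.

Notice: 96 hours given; 96 required (96 ≥ 96). Satisfied.
Quorum: 14 present; quorum is 7. Satisfied.
Vote: the removal of a director from the Board of Directors requires three-fourths of the votes cast (14 present − 12 abstaining = 2). 3/4 of 2 = 1.50, rounded up to 2, so 2 affirmative votes are needed; 2 voted in favor. Satisfied.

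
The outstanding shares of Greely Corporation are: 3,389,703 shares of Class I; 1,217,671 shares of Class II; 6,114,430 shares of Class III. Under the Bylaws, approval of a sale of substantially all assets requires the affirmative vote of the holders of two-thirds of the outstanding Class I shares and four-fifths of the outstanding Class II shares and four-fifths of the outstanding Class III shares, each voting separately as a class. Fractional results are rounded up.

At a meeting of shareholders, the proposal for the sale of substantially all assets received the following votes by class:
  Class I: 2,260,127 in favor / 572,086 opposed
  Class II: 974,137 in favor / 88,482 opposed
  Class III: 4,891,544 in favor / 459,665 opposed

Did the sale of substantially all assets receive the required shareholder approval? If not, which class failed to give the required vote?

Class I: 2/3 of 3389703 = 2259802; 2,259,802 required, 2,260,127 in favor — approved.
Class II: 4/5 of 1217671 = 974136.80, rounded up to 974137; 974,137 required, 974,137 in favor — approved.
Class III: 4/5 of 6114430 = 4891544; 4,891,544 required, 4,891,544 in favor — approved.

Approved — every class gave the required vote.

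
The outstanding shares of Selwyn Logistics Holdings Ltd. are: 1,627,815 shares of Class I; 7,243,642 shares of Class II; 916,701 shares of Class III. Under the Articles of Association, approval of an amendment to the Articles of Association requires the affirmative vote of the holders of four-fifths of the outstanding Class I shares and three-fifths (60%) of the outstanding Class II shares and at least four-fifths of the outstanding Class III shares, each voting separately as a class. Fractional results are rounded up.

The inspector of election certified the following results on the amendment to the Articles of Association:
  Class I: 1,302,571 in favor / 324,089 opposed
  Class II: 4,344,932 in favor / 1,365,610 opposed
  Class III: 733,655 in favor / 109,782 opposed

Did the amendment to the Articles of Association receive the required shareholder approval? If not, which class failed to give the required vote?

Not approved — the Class II shares did not give the required vote.

Class I: 4/5 of 1627815 = 1302252; 1,302,252 required, 1,302,571 in favor — approved.
Class II: 3/5 of 7243642 = 4346185.20, rounded up to 4346186; 4,346,186 required, 4,344,932 in favor — not approved.
Class III: 4/5 of 916701 = 733360.80, rounded up to 733361; 733,361 required, 733,655 in favor — approved.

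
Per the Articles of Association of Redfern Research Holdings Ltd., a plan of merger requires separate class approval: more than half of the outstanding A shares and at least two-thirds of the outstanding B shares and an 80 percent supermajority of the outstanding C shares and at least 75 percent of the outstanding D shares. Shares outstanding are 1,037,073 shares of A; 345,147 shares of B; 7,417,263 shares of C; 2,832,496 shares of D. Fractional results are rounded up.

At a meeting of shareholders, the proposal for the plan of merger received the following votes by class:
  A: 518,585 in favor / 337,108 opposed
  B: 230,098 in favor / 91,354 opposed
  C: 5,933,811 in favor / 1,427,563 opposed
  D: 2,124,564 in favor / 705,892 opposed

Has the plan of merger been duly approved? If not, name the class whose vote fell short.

A: a majority of 1037073 is 518537; 518,537 required, 518,585 in favor — approved.
B: 2/3 of 345147 = 230098; 230,098 required, 230,098 in favor — approved.
C: 4/5 of 7417263 = 5933810.40, rounded up to 5933811; 5,933,811 required, 5,933,811 in favor — approved.
D: 3/4 of 2832496 = 2124372; 2,124,372 required, 2,124,564 in favor — approved.

Approved — every class gave the required vote.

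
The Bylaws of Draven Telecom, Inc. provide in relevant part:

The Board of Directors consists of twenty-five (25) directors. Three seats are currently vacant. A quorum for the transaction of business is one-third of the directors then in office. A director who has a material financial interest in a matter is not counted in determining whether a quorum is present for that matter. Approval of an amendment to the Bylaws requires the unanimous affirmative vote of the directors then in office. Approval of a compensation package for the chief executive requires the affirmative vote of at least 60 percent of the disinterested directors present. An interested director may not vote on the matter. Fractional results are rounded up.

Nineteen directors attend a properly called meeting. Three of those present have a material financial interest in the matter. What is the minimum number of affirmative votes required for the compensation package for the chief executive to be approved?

The compensation package for the chief executive requires three-fifths of the disinterested directors present (19 − 3 = 16).
3/5 of 16 = 9.60, rounded up to 10.

10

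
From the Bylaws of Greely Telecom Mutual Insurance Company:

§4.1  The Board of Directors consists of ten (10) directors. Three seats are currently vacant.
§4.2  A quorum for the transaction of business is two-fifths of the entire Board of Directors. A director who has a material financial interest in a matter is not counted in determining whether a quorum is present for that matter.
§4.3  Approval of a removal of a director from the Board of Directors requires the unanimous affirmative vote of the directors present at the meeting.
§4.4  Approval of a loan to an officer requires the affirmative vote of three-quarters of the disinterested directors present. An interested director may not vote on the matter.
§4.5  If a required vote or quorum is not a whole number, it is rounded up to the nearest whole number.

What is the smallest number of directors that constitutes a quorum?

4

2/5 of 10 = 4.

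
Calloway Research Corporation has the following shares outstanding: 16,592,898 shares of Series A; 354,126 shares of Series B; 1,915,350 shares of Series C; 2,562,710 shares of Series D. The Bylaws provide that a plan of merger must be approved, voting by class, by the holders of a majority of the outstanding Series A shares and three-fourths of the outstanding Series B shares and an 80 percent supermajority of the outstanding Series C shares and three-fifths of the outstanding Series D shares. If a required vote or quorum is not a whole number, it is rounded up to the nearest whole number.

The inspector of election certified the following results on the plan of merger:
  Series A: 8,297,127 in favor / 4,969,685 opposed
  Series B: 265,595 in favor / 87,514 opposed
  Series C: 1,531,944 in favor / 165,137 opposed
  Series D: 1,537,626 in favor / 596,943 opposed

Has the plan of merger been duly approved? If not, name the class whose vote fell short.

Series A: a majority of 16592898 is 8296450; 8,296,450 required, 8,297,127 in favor — approved.
Series B: 3/4 of 354126 = 265594.50, rounded up to 265595; 265,595 required, 265,595 in favor — approved.
Series C: 4/5 of 1915350 = 1532280; 1,532,280 required, 1,531,944 in favor — not approved.
Series D: 3/5 of 2562710 = 1537626; 1,537,626 required, 1,537,626 in favor — approved.

Not approved — the Series C shares did not give the required vote.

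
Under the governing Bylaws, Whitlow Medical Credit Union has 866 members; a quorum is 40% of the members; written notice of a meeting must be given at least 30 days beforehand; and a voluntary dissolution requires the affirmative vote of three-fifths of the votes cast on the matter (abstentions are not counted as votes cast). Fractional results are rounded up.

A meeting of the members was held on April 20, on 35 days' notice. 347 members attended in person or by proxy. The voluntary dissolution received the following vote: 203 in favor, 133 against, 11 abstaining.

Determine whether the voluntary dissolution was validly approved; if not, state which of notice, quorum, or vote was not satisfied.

Valid — all requirements satisfied.

Notice: 35 days given; 30 required. Satisfied.
Quorum: 40% of 866 = 346.40, rounded up to 347; 347 present. Satisfied.
Vote: requires three-fifths of the votes cast (347 − 11 abstaining = 336); 3/5 of 336 = 201.60, rounded up to 202, so 202 needed; 203 in favor. Satisfied.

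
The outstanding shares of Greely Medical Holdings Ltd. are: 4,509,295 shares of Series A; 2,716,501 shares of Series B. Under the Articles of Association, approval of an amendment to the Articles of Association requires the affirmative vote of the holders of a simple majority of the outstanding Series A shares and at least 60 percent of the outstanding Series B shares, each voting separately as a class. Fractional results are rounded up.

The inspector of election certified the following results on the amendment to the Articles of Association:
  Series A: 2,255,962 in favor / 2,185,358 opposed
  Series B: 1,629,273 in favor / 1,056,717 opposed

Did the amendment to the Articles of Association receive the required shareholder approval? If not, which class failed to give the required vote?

Series A: a majority of 4509295 is 2254648; 2,254,648 required, 2,255,962 in favor — approved.
Series B: 3/5 of 2716501 = 1629900.60, rounded up to 1629901; 1,629,901 required, 1,629,273 in favor — not approved.

Not approved — the Series B shares did not give the required vote.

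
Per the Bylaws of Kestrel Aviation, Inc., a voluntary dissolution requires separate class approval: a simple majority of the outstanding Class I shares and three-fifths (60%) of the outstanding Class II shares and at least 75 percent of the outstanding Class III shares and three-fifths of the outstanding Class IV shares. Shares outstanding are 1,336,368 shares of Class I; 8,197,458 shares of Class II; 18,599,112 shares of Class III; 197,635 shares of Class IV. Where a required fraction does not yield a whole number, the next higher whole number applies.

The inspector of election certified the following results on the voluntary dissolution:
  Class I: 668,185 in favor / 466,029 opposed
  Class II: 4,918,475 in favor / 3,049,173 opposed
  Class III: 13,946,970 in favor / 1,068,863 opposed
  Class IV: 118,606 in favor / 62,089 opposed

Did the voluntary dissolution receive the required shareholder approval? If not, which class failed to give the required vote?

Class I: a majority of 1336368 is 668185; 668,185 required, 668,185 in favor — approved.
Class II: 3/5 of 8197458 = 4918474.80, rounded up to 4918475; 4,918,475 required, 4,918,475 in favor — approved.
Class III: 3/4 of 18599112 = 13949334; 13,949,334 required, 13,946,970 in favor — not approved.
Class IV: 3/5 of 197635 = 118581; 118,581 required, 118,606 in favor — approved.

Not approved — the Class III shares did not give the required vote.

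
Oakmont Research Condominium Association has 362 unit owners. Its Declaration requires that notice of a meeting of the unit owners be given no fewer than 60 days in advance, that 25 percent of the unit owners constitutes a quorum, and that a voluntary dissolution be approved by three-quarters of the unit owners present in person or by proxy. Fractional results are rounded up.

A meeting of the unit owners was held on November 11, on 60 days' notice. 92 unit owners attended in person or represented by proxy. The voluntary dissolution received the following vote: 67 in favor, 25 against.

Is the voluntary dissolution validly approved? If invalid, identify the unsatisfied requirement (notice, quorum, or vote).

Notice: 60 days given; 60 required. Satisfied.
Quorum: 25% of 362 = 90.50, rounded up to 91; 92 present. Satisfied.
Vote: requires three-fourths of those present (92); 3/4 of 92 = 69, so 69 needed; 67 in favor. Not satisfied.

Invalid — vote requirement not satisfied.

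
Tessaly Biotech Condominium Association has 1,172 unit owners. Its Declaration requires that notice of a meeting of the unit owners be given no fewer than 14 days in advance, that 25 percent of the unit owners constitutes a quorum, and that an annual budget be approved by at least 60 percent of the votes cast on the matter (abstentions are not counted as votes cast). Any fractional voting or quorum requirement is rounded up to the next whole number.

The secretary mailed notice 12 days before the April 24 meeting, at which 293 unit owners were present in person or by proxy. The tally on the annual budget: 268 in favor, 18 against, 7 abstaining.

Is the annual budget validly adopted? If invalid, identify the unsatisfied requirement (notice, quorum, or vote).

Notice: 12 days given; 14 required. Not satisfied.
Quorum: 25% of 1,172 = 293; 293 present. Satisfied.
Vote: requires three-fifths of the votes cast (293 − 7 abstaining = 286); 3/5 of 286 = 171.60, rounded up to 172, so 172 needed; 268 in favor. Satisfied.

Invalid — notice requirement not satisfied.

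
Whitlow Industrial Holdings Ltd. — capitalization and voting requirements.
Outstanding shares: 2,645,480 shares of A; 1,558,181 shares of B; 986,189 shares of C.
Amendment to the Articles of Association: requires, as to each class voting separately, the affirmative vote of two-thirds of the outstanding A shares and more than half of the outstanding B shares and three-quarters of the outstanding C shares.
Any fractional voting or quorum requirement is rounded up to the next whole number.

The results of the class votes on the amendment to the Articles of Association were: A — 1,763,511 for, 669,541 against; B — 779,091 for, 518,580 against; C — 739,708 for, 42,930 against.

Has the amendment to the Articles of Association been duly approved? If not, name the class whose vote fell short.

A: 2/3 of 2645480 = 1763653.33, rounded up to 1763654; 1,763,654 required, 1,763,511 in favor — not approved.
B: a majority of 1558181 is 779091; 779,091 required, 779,091 in favor — approved.
C: 3/4 of 986189 = 739641.75, rounded up to 739642; 739,642 required, 739,708 in favor — approved.

Not approved — the A shares did not give the required vote.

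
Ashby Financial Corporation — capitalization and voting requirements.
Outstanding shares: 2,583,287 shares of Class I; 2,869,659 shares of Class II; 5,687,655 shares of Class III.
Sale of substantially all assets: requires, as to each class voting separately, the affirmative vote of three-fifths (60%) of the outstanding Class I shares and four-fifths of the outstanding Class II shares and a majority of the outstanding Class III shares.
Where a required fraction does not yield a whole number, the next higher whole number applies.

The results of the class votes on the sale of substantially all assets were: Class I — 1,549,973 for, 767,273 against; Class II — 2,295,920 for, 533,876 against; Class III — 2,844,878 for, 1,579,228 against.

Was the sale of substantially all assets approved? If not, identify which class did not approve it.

Class I: 3/5 of 2583287 = 1549972.20, rounded up to 1549973; 1,549,973 required, 1,549,973 in favor — approved.
Class II: 4/5 of 2869659 = 2295727.20, rounded up to 2295728; 2,295,728 required, 2,295,920 in favor — approved.
Class III: a majority of 5687655 is 2843828; 2,843,828 required, 2,844,878 in favor — approved.

Approved — every class gave the required vote.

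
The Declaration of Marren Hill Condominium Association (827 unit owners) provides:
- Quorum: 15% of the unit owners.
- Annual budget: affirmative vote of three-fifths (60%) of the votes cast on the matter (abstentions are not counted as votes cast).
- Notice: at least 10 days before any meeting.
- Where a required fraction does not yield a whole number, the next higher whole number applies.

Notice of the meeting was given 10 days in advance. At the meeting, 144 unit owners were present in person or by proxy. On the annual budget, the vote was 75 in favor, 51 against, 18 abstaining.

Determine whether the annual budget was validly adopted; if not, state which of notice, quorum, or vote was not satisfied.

Invalid — vote requirement not satisfied.

Notice: 10 days given; 10 required. Satisfied.
Quorum: 15% of 827 = 124.05, rounded up to 125; 144 present. Satisfied.
Vote: requires three-fifths of the votes cast (144 − 18 abstaining = 126); 3/5 of 126 = 75.60, rounded up to 76, so 76 needed; 75 in favor. Not satisfied.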